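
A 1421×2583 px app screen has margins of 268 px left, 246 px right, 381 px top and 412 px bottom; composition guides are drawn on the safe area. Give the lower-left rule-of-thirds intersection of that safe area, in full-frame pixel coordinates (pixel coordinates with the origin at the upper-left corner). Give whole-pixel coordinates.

Content width = 1421 − 268 − 246 = 907 px; content height = 2583 − 381 − 412 = 1790 px.
Lower-left is one-third across and two-thirds down within the safe area.
x = 268 + 1 × 907/3 = 268 + 302.33 ≈ 570
y = 381 + 2 × 1790/3 = 381 + 1193.33 ≈ 1574

x = 570 px, y = 1574 px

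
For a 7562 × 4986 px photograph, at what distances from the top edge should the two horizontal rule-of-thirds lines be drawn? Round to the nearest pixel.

4986 / 3 = 1662, so the horizontal lines sit at one and two thirds of 4986.

1662 px and 3324 px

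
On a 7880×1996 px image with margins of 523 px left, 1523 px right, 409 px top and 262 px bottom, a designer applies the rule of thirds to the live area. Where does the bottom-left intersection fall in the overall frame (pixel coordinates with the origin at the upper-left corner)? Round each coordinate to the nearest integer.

x = 2468 px, y = 1292 px

Content width = 7880 − 523 − 1523 = 5834 px; content height = 1996 − 409 − 262 = 1325 px.
Bottom-left is one-third across and two-thirds down within the live area.
x = 523 + 1 × 5834/3 = 523 + 1944.67 ≈ 2468
y = 409 + 2 × 1325/3 = 409 + 883.33 ≈ 1292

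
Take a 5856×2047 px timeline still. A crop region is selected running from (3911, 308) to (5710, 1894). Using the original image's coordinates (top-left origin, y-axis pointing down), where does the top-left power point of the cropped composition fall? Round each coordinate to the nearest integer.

Crop width = 5710 − 3911 = 1799 px; one third is 599.67 px.
Crop height = 1894 − 308 = 1586 px; one third is 528.67 px.
The top-left point is one-third across and one-third down within the crop:
x = 3911 + 1 × 599.67 ≈ 4511; y = 308 + 1 × 528.67 ≈ 837.

x = 4511 px, y = 837 px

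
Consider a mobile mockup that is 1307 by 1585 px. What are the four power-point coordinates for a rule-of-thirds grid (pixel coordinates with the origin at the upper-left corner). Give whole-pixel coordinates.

One third of 1307 is 435.67; one third of 1585 is 528.33.
Vertical third lines at x = 436 and x = 871; horizontal third lines at y = 528 and y = 1057.

(436, 528), (871, 528), (436, 1057), (871, 1057)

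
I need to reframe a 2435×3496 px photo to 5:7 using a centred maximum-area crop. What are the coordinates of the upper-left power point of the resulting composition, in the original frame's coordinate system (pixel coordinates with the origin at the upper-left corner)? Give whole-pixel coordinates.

x = 812 px, y = 1180 px

2435/3496 < 5/7, so the 5:7 crop keeps the full width 2435 and trims height to 2435 × 7/5 = 3409.00 px.
Top offset = (3496 − 3409.00)/2 = 43.50 px; left offset = 0.
Upper-left is one-third across and one-third down within the crop:
x = 0.00 + 1 × 2435.00/3 ≈ 812; y = 43.50 + 1 × 3409.00/3 ≈ 1180.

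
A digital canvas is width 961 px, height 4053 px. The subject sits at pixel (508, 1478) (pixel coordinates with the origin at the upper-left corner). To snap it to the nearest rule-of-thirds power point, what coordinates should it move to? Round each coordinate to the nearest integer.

(641, 1351)

Third lines: x ∈ {320, 641}, y ∈ {1351, 2702}.
508 is closer to x = 641; 1478 is closer to y = 1351.
So the nearest intersection is the upper-right power point.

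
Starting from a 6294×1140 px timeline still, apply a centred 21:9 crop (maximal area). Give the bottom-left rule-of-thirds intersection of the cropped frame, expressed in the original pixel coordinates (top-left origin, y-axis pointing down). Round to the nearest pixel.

6294/1140 > 21/9, so the 21:9 crop keeps the full height 1140 and trims width to 1140 × 21/9 = 2660.00 px.
Left offset = (6294 − 2660.00)/2 = 1817.00 px; top offset = 0.
Bottom-left is one-third across and two-thirds down within the crop:
x = 1817.00 + 1 × 2660.00/3 ≈ 2704; y = 0.00 + 2 × 1140.00/3 ≈ 760.

(2704, 760)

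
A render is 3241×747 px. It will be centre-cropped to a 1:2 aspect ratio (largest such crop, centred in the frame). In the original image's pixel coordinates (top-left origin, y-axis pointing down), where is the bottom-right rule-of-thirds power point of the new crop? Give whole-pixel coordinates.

x = 1683 px, y = 498 px

3241/747 > 1/2, so the 1:2 crop keeps the full height 747 and trims width to 747 × 1/2 = 373.50 px.
Left offset = (3241 − 373.50)/2 = 1433.75 px; top offset = 0.
Bottom-right is two-thirds across and two-thirds down within the crop:
x = 1433.75 + 2 × 373.50/3 ≈ 1683; y = 0.00 + 2 × 747.00/3 ≈ 498.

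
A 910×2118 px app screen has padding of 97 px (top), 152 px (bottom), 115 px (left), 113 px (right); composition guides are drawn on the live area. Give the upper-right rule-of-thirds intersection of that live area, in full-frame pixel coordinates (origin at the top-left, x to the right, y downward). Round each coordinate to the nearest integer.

(570, 720)

Content width = 910 − 115 − 113 = 682 px; content height = 2118 − 97 − 152 = 1869 px.
Upper-right is two-thirds across and one-third down within the live area.
x = 115 + 2 × 682/3 = 115 + 454.67 ≈ 570
y = 97 + 1 × 1869/3 = 97 + 623.00 ≈ 720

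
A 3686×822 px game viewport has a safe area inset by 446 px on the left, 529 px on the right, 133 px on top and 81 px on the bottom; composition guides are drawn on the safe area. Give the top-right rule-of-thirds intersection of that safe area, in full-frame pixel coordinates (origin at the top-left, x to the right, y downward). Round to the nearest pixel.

(2253, 336)

Content width = 3686 − 446 − 529 = 2711 px; content height = 822 − 133 − 81 = 608 px.
Top-right is two-thirds across and one-third down within the safe area.
x = 446 + 2 × 2711/3 = 446 + 1807.33 ≈ 2253
y = 133 + 1 × 608/3 = 133 + 202.67 ≈ 336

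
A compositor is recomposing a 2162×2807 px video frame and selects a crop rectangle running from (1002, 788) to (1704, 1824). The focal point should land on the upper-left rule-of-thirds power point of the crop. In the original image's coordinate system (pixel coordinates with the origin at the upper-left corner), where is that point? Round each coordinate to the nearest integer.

x = 1236 px, y = 1133 px

Crop width = 1704 − 1002 = 702 px; one third is 234.00 px.
Crop height = 1824 − 788 = 1036 px; one third is 345.33 px.
The upper-left point is one-third across and one-third down within the crop:
x = 1002 + 1 × 234.00 ≈ 1236; y = 788 + 1 × 345.33 ≈ 1133.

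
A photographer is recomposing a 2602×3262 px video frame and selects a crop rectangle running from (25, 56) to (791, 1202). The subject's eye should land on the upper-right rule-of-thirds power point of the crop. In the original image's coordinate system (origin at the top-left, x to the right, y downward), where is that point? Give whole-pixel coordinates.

Crop width = 791 − 25 = 766 px; one third is 255.33 px.
Crop height = 1202 − 56 = 1146 px; one third is 382.00 px.
The upper-right point is two-thirds across and one-third down within the crop:
x = 25 + 2 × 255.33 ≈ 536; y = 56 + 1 × 382.00 ≈ 438.

(536, 438)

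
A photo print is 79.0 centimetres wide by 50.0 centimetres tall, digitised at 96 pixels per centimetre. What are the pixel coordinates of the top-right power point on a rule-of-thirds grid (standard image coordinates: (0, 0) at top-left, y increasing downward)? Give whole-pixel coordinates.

(5056, 1600)

In pixels the canvas is 79.0 × 96 = 7584 wide and 50.0 × 96 = 4800 tall.
The top-right point is two-thirds across and one-third down:
x = 2 × 7584/3 ≈ 5056; y = 1 × 4800/3 ≈ 1600.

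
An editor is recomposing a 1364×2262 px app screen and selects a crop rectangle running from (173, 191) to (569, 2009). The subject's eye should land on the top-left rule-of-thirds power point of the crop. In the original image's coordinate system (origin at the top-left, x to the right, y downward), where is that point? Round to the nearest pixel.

(305, 797)

Crop width = 569 − 173 = 396 px; one third is 132.00 px.
Crop height = 2009 − 191 = 1818 px; one third is 606.00 px.
The top-left point is one-third across and one-third down within the crop:
x = 173 + 1 × 132.00 ≈ 305; y = 191 + 1 × 606.00 ≈ 797.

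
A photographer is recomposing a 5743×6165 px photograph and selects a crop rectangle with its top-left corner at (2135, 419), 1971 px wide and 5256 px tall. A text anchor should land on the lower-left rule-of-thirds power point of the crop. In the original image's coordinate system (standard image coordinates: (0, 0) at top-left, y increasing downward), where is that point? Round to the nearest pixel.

One third of the crop width 1971 is 657.00 px.
One third of the crop height 5256 is 1752.00 px.
The lower-left point is one-third across and two-thirds down within the crop:
x = 2135 + 1 × 657.00 ≈ 2792; y = 419 + 2 × 1752.00 ≈ 3923.

x = 2792 px, y = 3923 px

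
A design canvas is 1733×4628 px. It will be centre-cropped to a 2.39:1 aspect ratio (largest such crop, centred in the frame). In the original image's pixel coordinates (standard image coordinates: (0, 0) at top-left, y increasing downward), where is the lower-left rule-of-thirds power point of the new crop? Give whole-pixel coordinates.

x = 578 px, y = 2435 px

1733/4628 < 2.39/1, so the 2.39:1 crop keeps the full width 1733 and trims height to 1733 × 1/2.39 = 725.10 px.
Top offset = (4628 − 725.10)/2 = 1951.45 px; left offset = 0.
Lower-left is one-third across and two-thirds down within the crop:
x = 0.00 + 1 × 1733.00/3 ≈ 578; y = 1951.45 + 2 × 725.10/3 ≈ 2435.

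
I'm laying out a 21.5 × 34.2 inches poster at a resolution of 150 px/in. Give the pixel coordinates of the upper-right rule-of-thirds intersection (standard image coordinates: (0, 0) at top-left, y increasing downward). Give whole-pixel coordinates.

x = 2150 px, y = 1710 px

In pixels the canvas is 21.5 × 150 = 3225 wide and 34.2 × 150 = 5130 tall.
The upper-right point is two-thirds across and one-third down:
x = 2 × 3225/3 ≈ 2150; y = 1 × 5130/3 ≈ 1710.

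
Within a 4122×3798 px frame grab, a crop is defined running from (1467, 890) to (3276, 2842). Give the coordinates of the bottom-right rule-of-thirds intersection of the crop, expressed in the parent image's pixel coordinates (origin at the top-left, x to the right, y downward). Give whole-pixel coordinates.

(2673, 2191)

Crop width = 3276 − 1467 = 1809 px; one third is 603.00 px.
Crop height = 2842 − 890 = 1952 px; one third is 650.67 px.
The bottom-right point is two-thirds across and two-thirds down within the crop:
x = 1467 + 2 × 603.00 ≈ 2673; y = 890 + 2 × 650.67 ≈ 2191.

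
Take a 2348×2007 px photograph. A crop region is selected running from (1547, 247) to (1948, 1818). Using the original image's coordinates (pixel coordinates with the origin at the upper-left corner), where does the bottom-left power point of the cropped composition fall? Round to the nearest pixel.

Crop width = 1948 − 1547 = 401 px; one third is 133.67 px.
Crop height = 1818 − 247 = 1571 px; one third is 523.67 px.
The bottom-left point is one-third across and two-thirds down within the crop:
x = 1547 + 1 × 133.67 ≈ 1681; y = 247 + 2 × 523.67 ≈ 1294.

x = 1681 px, y = 1294 px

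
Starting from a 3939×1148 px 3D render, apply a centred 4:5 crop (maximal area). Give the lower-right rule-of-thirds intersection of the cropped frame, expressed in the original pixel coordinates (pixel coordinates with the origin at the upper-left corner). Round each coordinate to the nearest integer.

x = 2123 px, y = 765 px

3939/1148 > 4/5, so the 4:5 crop keeps the full height 1148 and trims width to 1148 × 4/5 = 918.40 px.
Left offset = (3939 − 918.40)/2 = 1510.30 px; top offset = 0.
Lower-right is two-thirds across and two-thirds down within the crop:
x = 1510.30 + 2 × 918.40/3 ≈ 2123; y = 0.00 + 2 × 1148.00/3 ≈ 765.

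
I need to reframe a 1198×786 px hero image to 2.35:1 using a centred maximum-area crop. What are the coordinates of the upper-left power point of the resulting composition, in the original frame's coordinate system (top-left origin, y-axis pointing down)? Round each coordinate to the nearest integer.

(399, 308)

1198/786 < 2.35/1, so the 2.35:1 crop keeps the full width 1198 and trims height to 1198 × 1/2.35 = 509.79 px.
Top offset = (786 − 509.79)/2 = 138.11 px; left offset = 0.
Upper-left is one-third across and one-third down within the crop:
x = 0.00 + 1 × 1198.00/3 ≈ 399; y = 138.11 + 1 × 509.79/3 ≈ 308.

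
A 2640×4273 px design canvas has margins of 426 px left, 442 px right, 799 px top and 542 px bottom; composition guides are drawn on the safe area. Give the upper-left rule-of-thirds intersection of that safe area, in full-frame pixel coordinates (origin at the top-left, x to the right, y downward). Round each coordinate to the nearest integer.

Content width = 2640 − 426 − 442 = 1772 px; content height = 4273 − 799 − 542 = 2932 px.
Upper-left is one-third across and one-third down within the safe area.
x = 426 + 1 × 1772/3 = 426 + 590.67 ≈ 1017
y = 799 + 1 × 2932/3 = 799 + 977.33 ≈ 1776

x = 1017 px, y = 1776 px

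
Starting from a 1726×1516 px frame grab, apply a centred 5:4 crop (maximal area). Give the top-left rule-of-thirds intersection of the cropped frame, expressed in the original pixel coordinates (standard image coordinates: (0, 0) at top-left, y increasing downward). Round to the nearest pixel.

x = 575 px, y = 528 px

1726/1516 < 5/4, so the 5:4 crop keeps the full width 1726 and trims height to 1726 × 4/5 = 1380.80 px.
Top offset = (1516 − 1380.80)/2 = 67.60 px; left offset = 0.
Top-left is one-third across and one-third down within the crop:
x = 0.00 + 1 × 1726.00/3 ≈ 575; y = 67.60 + 1 × 1380.80/3 ≈ 528.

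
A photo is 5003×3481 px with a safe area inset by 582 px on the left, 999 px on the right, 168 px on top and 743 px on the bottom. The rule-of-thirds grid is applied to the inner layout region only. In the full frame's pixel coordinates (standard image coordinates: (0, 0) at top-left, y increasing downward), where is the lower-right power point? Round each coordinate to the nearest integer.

(2863, 1881)

Content width = 5003 − 582 − 999 = 3422 px; content height = 3481 − 168 − 743 = 2570 px.
Lower-right is two-thirds across and two-thirds down within the inner layout region.
x = 582 + 2 × 3422/3 = 582 + 2281.33 ≈ 2863
y = 168 + 2 × 2570/3 = 168 + 1713.33 ≈ 1881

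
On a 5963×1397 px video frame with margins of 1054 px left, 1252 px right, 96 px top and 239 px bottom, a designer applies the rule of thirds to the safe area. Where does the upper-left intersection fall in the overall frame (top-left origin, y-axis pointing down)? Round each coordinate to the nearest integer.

Content width = 5963 − 1054 − 1252 = 3657 px; content height = 1397 − 96 − 239 = 1062 px.
Upper-left is one-third across and one-third down within the safe area.
x = 1054 + 1 × 3657/3 = 1054 + 1219.00 ≈ 2273
y = 96 + 1 × 1062/3 = 96 + 354.00 ≈ 450

(2273, 450)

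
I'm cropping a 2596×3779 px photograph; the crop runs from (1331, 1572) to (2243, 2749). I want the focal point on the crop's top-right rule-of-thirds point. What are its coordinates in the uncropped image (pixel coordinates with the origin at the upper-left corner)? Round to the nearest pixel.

Crop width = 2243 − 1331 = 912 px; one third is 304.00 px.
Crop height = 2749 − 1572 = 1177 px; one third is 392.33 px.
The top-right point is two-thirds across and one-third down within the crop:
x = 1331 + 2 × 304.00 ≈ 1939; y = 1572 + 1 × 392.33 ≈ 1964.

(1939, 1964)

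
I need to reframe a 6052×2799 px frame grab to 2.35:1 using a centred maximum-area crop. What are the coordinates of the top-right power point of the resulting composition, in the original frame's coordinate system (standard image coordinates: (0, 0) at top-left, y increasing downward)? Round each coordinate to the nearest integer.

(4035, 970)

6052/2799 < 2.35/1, so the 2.35:1 crop keeps the full width 6052 and trims height to 6052 × 1/2.35 = 2575.32 px.
Top offset = (2799 − 2575.32)/2 = 111.84 px; left offset = 0.
Top-right is two-thirds across and one-third down within the crop:
x = 0.00 + 2 × 6052.00/3 ≈ 4035; y = 111.84 + 1 × 2575.32/3 ≈ 970.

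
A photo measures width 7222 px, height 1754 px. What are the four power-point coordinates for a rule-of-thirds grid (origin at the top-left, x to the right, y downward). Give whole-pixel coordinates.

(2407, 585), (4815, 585), (2407, 1169), (4815, 1169)

One third of 7222 is 2407.33; one third of 1754 is 584.67.
Vertical third lines at x = 2407 and x = 4815; horizontal third lines at y = 585 and y = 1169.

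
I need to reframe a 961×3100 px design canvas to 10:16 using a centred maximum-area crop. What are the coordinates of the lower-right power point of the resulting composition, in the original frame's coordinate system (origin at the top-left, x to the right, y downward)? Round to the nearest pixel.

(641, 1806)

961/3100 < 10/16, so the 10:16 crop keeps the full width 961 and trims height to 961 × 16/10 = 1537.60 px.
Top offset = (3100 − 1537.60)/2 = 781.20 px; left offset = 0.
Lower-right is two-thirds across and two-thirds down within the crop:
x = 0.00 + 2 × 961.00/3 ≈ 641; y = 781.20 + 2 × 1537.60/3 ≈ 1806.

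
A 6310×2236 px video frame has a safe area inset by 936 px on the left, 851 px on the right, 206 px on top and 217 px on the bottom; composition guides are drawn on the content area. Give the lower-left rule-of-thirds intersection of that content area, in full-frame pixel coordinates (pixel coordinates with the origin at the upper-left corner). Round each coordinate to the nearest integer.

Content width = 6310 − 936 − 851 = 4523 px; content height = 2236 − 206 − 217 = 1813 px.
Lower-left is one-third across and two-thirds down within the content area.
x = 936 + 1 × 4523/3 = 936 + 1507.67 ≈ 2444
y = 206 + 2 × 1813/3 = 206 + 1208.67 ≈ 1415

(2444, 1415)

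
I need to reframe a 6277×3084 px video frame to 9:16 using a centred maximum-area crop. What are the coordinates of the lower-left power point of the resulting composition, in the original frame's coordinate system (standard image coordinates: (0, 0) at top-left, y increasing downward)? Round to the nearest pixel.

6277/3084 > 9/16, so the 9:16 crop keeps the full height 3084 and trims width to 3084 × 9/16 = 1734.75 px.
Left offset = (6277 − 1734.75)/2 = 2271.12 px; top offset = 0.
Lower-left is one-third across and two-thirds down within the crop:
x = 2271.12 + 1 × 1734.75/3 ≈ 2849; y = 0.00 + 2 × 3084.00/3 ≈ 2056.

(2849, 2056)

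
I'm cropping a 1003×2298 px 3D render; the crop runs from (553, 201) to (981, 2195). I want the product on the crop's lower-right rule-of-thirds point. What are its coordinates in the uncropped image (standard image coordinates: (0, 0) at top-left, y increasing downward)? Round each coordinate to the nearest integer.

(838, 1530)

Crop width = 981 − 553 = 428 px; one third is 142.67 px.
Crop height = 2195 − 201 = 1994 px; one third is 664.67 px.
The lower-right point is two-thirds across and two-thirds down within the crop:
x = 553 + 2 × 142.67 ≈ 838; y = 201 + 2 × 664.67 ≈ 1530.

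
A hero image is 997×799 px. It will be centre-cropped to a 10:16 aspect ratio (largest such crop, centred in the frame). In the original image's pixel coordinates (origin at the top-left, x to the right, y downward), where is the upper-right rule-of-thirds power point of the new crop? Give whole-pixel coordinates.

(582, 266)

997/799 > 10/16, so the 10:16 crop keeps the full height 799 and trims width to 799 × 10/16 = 499.38 px.
Left offset = (997 − 499.38)/2 = 248.81 px; top offset = 0.
Upper-right is two-thirds across and one-third down within the crop:
x = 248.81 + 2 × 499.38/3 ≈ 582; y = 0.00 + 1 × 799.00/3 ≈ 266.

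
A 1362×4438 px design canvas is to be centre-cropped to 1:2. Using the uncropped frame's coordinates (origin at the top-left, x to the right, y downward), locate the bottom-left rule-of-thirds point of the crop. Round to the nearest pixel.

(454, 2673)

1362/4438 < 1/2, so the 1:2 crop keeps the full width 1362 and trims height to 1362 × 2/1 = 2724.00 px.
Top offset = (4438 − 2724.00)/2 = 857.00 px; left offset = 0.
Bottom-left is one-third across and two-thirds down within the crop:
x = 0.00 + 1 × 1362.00/3 ≈ 454; y = 857.00 + 2 × 2724.00/3 ≈ 2673.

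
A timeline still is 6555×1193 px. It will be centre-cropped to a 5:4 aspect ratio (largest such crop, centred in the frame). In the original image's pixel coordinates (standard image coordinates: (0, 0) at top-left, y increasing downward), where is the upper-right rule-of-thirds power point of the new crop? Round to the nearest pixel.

6555/1193 > 5/4, so the 5:4 crop keeps the full height 1193 and trims width to 1193 × 5/4 = 1491.25 px.
Left offset = (6555 − 1491.25)/2 = 2531.88 px; top offset = 0.
Upper-right is two-thirds across and one-third down within the crop:
x = 2531.88 + 2 × 1491.25/3 ≈ 3526; y = 0.00 + 1 × 1193.00/3 ≈ 398.

x = 3526 px, y = 398 px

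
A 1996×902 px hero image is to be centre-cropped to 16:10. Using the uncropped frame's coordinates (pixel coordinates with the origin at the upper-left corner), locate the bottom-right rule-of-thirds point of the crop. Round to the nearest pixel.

1996/902 > 16/10, so the 16:10 crop keeps the full height 902 and trims width to 902 × 16/10 = 1443.20 px.
Left offset = (1996 − 1443.20)/2 = 276.40 px; top offset = 0.
Bottom-right is two-thirds across and two-thirds down within the crop:
x = 276.40 + 2 × 1443.20/3 ≈ 1239; y = 0.00 + 2 × 902.00/3 ≈ 601.

(1239, 601)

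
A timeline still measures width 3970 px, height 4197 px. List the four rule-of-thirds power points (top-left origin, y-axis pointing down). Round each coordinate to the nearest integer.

(1323, 1399), (2647, 1399), (1323, 2798), (2647, 2798)

One third of 3970 is 1323.33; one third of 4197 is 1399.
Vertical third lines at x = 1323 and x = 2647; horizontal third lines at y = 1399 and y = 2798.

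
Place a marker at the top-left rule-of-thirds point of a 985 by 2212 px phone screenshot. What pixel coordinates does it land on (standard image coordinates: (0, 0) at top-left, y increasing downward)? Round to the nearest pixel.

(328, 737)

The top-left point sits one-third of the way across and one-third of the way down.
x = 1 × 985/3 ≈ 328; y = 1 × 2212/3 ≈ 737.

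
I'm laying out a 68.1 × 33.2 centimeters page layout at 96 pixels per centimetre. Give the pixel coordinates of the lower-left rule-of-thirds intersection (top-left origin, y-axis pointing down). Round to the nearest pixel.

(2179, 2125)

In pixels the canvas is 68.1 × 96 = 6537.6 wide and 33.2 × 96 = 3187.2 tall.
The lower-left point is one-third across and two-thirds down:
x = 1 × 6537.6/3 ≈ 2179; y = 2 × 3187.2/3 ≈ 2125.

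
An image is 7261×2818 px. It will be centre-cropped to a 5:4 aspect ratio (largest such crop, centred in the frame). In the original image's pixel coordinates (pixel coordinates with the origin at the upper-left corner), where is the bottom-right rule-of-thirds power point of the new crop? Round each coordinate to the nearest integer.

7261/2818 > 5/4, so the 5:4 crop keeps the full height 2818 and trims width to 2818 × 5/4 = 3522.50 px.
Left offset = (7261 − 3522.50)/2 = 1869.25 px; top offset = 0.
Bottom-right is two-thirds across and two-thirds down within the crop:
x = 1869.25 + 2 × 3522.50/3 ≈ 4218; y = 0.00 + 2 × 2818.00/3 ≈ 1879.

(4218, 1879)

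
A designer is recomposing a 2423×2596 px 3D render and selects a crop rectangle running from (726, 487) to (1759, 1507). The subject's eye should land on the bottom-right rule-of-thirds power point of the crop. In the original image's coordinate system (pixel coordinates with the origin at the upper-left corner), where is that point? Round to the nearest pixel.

Crop width = 1759 − 726 = 1033 px; one third is 344.33 px.
Crop height = 1507 − 487 = 1020 px; one third is 340.00 px.
The bottom-right point is two-thirds across and two-thirds down within the crop:
x = 726 + 2 × 344.33 ≈ 1415; y = 487 + 2 × 340.00 ≈ 1167.

x = 1415 px, y = 1167 px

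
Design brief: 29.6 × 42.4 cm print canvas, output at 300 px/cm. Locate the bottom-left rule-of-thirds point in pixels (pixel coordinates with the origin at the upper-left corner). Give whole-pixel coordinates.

(2960, 8480)

In pixels the canvas is 29.6 × 300 = 8880 wide and 42.4 × 300 = 12720 tall.
The bottom-left point is one-third across and two-thirds down:
x = 1 × 8880/3 ≈ 2960; y = 2 × 12720/3 ≈ 8480.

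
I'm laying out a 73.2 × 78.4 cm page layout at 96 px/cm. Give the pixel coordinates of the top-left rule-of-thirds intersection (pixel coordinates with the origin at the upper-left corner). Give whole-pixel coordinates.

x = 2342 px, y = 2509 px

In pixels the canvas is 73.2 × 96 = 7027.2 wide and 78.4 × 96 = 7526.4 tall.
The top-left point is one-third across and one-third down:
x = 1 × 7027.2/3 ≈ 2342; y = 1 × 7526.4/3 ≈ 2509.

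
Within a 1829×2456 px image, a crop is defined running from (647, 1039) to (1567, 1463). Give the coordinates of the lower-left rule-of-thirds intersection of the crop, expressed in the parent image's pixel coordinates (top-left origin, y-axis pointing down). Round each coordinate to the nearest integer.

(954, 1322)

Crop width = 1567 − 647 = 920 px; one third is 306.67 px.
Crop height = 1463 − 1039 = 424 px; one third is 141.33 px.
The lower-left point is one-third across and two-thirds down within the crop:
x = 647 + 1 × 306.67 ≈ 954; y = 1039 + 2 × 141.33 ≈ 1322.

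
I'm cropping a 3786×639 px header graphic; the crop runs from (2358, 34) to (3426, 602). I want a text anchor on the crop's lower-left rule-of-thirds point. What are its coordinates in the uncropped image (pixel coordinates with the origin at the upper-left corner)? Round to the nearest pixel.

Crop width = 3426 − 2358 = 1068 px; one third is 356.00 px.
Crop height = 602 − 34 = 568 px; one third is 189.33 px.
The lower-left point is one-third across and two-thirds down within the crop:
x = 2358 + 1 × 356.00 ≈ 2714; y = 34 + 2 × 189.33 ≈ 413.

(2714, 413)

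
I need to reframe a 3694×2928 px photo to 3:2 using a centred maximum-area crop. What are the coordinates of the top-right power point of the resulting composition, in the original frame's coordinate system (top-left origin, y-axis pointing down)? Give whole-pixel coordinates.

3694/2928 < 3/2, so the 3:2 crop keeps the full width 3694 and trims height to 3694 × 2/3 = 2462.67 px.
Top offset = (2928 − 2462.67)/2 = 232.67 px; left offset = 0.
Top-right is two-thirds across and one-third down within the crop:
x = 0.00 + 2 × 3694.00/3 ≈ 2463; y = 232.67 + 1 × 2462.67/3 ≈ 1054.

(2463, 1054)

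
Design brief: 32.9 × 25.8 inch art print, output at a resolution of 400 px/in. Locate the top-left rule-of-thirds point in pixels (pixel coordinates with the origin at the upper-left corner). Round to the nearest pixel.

(4387, 3440)

In pixels the canvas is 32.9 × 400 = 13160 wide and 25.8 × 400 = 10320 tall.
The top-left point is one-third across and one-third down:
x = 1 × 13160/3 ≈ 4387; y = 1 × 10320/3 ≈ 3440.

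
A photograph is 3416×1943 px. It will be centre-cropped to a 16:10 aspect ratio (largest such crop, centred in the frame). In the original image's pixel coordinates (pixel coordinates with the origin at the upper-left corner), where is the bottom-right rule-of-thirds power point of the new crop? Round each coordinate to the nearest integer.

3416/1943 > 16/10, so the 16:10 crop keeps the full height 1943 and trims width to 1943 × 16/10 = 3108.80 px.
Left offset = (3416 − 3108.80)/2 = 153.60 px; top offset = 0.
Bottom-right is two-thirds across and two-thirds down within the crop:
x = 153.60 + 2 × 3108.80/3 ≈ 2226; y = 0.00 + 2 × 1943.00/3 ≈ 1295.

x = 2226 px, y = 1295 px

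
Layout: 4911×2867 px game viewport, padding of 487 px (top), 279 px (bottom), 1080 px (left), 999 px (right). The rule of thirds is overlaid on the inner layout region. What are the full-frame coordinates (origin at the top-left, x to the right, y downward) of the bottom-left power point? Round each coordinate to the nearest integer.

Content width = 4911 − 1080 − 999 = 2832 px; content height = 2867 − 487 − 279 = 2101 px.
Bottom-left is one-third across and two-thirds down within the inner layout region.
x = 1080 + 1 × 2832/3 = 1080 + 944.00 ≈ 2024
y = 487 + 2 × 2101/3 = 487 + 1400.67 ≈ 1888

(2024, 1888)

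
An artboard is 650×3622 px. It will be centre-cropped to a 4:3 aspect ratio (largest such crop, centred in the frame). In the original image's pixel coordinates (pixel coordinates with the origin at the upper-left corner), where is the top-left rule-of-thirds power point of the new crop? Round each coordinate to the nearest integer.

(217, 1730)

650/3622 < 4/3, so the 4:3 crop keeps the full width 650 and trims height to 650 × 3/4 = 487.50 px.
Top offset = (3622 − 487.50)/2 = 1567.25 px; left offset = 0.
Top-left is one-third across and one-third down within the crop:
x = 0.00 + 1 × 650.00/3 ≈ 217; y = 1567.25 + 1 × 487.50/3 ≈ 1730.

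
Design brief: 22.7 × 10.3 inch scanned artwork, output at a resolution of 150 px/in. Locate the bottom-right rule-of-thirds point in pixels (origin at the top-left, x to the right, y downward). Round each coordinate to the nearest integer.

In pixels the canvas is 22.7 × 150 = 3405 wide and 10.3 × 150 = 1545 tall.
The bottom-right point is two-thirds across and two-thirds down:
x = 2 × 3405/3 ≈ 2270; y = 2 × 1545/3 ≈ 1030.

x = 2270 px, y = 1030 px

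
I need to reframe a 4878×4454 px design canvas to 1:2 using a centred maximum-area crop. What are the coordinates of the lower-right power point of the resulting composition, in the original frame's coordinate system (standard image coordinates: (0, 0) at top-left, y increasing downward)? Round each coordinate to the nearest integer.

4878/4454 > 1/2, so the 1:2 crop keeps the full height 4454 and trims width to 4454 × 1/2 = 2227.00 px.
Left offset = (4878 − 2227.00)/2 = 1325.50 px; top offset = 0.
Lower-right is two-thirds across and two-thirds down within the crop:
x = 1325.50 + 2 × 2227.00/3 ≈ 2810; y = 0.00 + 2 × 4454.00/3 ≈ 2969.

x = 2810 px, y = 2969 px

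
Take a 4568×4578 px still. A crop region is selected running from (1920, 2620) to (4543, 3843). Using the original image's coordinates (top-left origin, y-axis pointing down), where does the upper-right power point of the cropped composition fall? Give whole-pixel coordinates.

(3669, 3028)

Crop width = 4543 − 1920 = 2623 px; one third is 874.33 px.
Crop height = 3843 − 2620 = 1223 px; one third is 407.67 px.
The upper-right point is two-thirds across and one-third down within the crop:
x = 1920 + 2 × 874.33 ≈ 3669; y = 2620 + 1 × 407.67 ≈ 3028.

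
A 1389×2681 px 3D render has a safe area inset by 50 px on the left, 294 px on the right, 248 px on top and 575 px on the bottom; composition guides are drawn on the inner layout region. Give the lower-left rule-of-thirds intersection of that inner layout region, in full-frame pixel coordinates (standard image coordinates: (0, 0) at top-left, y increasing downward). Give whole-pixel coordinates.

x = 398 px, y = 1487 px

Content width = 1389 − 50 − 294 = 1045 px; content height = 2681 − 248 − 575 = 1858 px.
Lower-left is one-third across and two-thirds down within the inner layout region.
x = 50 + 1 × 1045/3 = 50 + 348.33 ≈ 398
y = 248 + 2 × 1858/3 = 248 + 1238.67 ≈ 1487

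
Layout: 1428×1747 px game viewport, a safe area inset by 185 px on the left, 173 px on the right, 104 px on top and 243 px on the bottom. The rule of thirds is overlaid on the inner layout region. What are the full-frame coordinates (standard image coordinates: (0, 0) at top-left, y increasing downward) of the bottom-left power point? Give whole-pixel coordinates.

Content width = 1428 − 185 − 173 = 1070 px; content height = 1747 − 104 − 243 = 1400 px.
Bottom-left is one-third across and two-thirds down within the inner layout region.
x = 185 + 1 × 1070/3 = 185 + 356.67 ≈ 542
y = 104 + 2 × 1400/3 = 104 + 933.33 ≈ 1037

x = 542 px, y = 1037 px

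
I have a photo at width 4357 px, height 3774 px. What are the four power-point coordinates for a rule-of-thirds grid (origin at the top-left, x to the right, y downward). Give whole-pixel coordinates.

One third of 4357 is 1452.33; one third of 3774 is 1258.
Vertical third lines at x = 1452 and x = 2905; horizontal third lines at y = 1258 and y = 2516.

(1452, 1258), (2905, 1258), (1452, 2516), (2905, 2516)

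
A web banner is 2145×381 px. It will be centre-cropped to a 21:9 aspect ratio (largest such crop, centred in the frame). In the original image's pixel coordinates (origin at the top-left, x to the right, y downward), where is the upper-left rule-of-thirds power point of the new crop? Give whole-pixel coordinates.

2145/381 > 21/9, so the 21:9 crop keeps the full height 381 and trims width to 381 × 21/9 = 889.00 px.
Left offset = (2145 − 889.00)/2 = 628.00 px; top offset = 0.
Upper-left is one-third across and one-third down within the crop:
x = 628.00 + 1 × 889.00/3 ≈ 924; y = 0.00 + 1 × 381.00/3 ≈ 127.

x = 924 px, y = 127 px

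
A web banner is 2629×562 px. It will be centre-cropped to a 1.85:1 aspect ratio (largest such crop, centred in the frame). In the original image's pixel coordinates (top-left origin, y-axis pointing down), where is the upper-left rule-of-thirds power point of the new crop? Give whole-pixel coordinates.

2629/562 > 1.85/1, so the 1.85:1 crop keeps the full height 562 and trims width to 562 × 1.85/1 = 1039.70 px.
Left offset = (2629 − 1039.70)/2 = 794.65 px; top offset = 0.
Upper-left is one-third across and one-third down within the crop:
x = 794.65 + 1 × 1039.70/3 ≈ 1141; y = 0.00 + 1 × 562.00/3 ≈ 187.

x = 1141 px, y = 187 px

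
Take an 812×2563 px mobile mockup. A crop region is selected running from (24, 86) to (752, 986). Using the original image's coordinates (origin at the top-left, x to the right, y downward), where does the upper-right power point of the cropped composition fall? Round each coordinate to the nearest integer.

x = 509 px, y = 386 px

Crop width = 752 − 24 = 728 px; one third is 242.67 px.
Crop height = 986 − 86 = 900 px; one third is 300.00 px.
The upper-right point is two-thirds across and one-third down within the crop:
x = 24 + 2 × 242.67 ≈ 509; y = 86 + 1 × 300.00 ≈ 386.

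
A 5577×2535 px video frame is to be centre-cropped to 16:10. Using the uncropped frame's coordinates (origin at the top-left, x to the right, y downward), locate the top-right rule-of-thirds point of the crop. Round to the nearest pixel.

(3465, 845)

5577/2535 > 16/10, so the 16:10 crop keeps the full height 2535 and trims width to 2535 × 16/10 = 4056.00 px.
Left offset = (5577 − 4056.00)/2 = 760.50 px; top offset = 0.
Top-right is two-thirds across and one-third down within the crop:
x = 760.50 + 2 × 4056.00/3 ≈ 3465; y = 0.00 + 1 × 2535.00/3 ≈ 845.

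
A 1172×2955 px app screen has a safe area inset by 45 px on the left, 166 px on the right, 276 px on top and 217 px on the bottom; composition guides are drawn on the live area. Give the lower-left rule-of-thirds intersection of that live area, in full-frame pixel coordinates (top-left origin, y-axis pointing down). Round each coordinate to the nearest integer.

x = 365 px, y = 1917 px

Content width = 1172 − 45 − 166 = 961 px; content height = 2955 − 276 − 217 = 2462 px.
Lower-left is one-third across and two-thirds down within the live area.
x = 45 + 1 × 961/3 = 45 + 320.33 ≈ 365
y = 276 + 2 × 2462/3 = 276 + 1641.33 ≈ 1917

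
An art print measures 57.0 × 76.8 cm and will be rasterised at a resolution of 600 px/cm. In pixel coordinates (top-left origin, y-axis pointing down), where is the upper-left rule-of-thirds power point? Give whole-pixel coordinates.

In pixels the canvas is 57.0 × 600 = 34200 wide and 76.8 × 600 = 46080 tall.
The upper-left point is one-third across and one-third down:
x = 1 × 34200/3 ≈ 11400; y = 1 × 46080/3 ≈ 15360.

(11400, 15360)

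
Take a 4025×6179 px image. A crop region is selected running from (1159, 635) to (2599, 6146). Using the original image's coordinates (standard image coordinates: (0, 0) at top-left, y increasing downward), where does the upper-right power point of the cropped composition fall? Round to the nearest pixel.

Crop width = 2599 − 1159 = 1440 px; one third is 480.00 px.
Crop height = 6146 − 635 = 5511 px; one third is 1837.00 px.
The upper-right point is two-thirds across and one-third down within the crop:
x = 1159 + 2 × 480.00 ≈ 2119; y = 635 + 1 × 1837.00 ≈ 2472.

x = 2119 px, y = 2472 px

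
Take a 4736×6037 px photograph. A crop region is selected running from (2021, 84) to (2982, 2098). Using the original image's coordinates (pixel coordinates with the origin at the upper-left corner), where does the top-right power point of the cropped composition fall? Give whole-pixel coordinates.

Crop width = 2982 − 2021 = 961 px; one third is 320.33 px.
Crop height = 2098 − 84 = 2014 px; one third is 671.33 px.
The top-right point is two-thirds across and one-third down within the crop:
x = 2021 + 2 × 320.33 ≈ 2662; y = 84 + 1 × 671.33 ≈ 755.

x = 2662 px, y = 755 px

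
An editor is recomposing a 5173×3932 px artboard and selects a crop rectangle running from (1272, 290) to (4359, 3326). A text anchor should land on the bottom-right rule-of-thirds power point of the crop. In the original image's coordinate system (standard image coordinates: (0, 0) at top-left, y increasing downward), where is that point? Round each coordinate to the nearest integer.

Crop width = 4359 − 1272 = 3087 px; one third is 1029.00 px.
Crop height = 3326 − 290 = 3036 px; one third is 1012.00 px.
The bottom-right point is two-thirds across and two-thirds down within the crop:
x = 1272 + 2 × 1029.00 ≈ 3330; y = 290 + 2 × 1012.00 ≈ 2314.

(3330, 2314)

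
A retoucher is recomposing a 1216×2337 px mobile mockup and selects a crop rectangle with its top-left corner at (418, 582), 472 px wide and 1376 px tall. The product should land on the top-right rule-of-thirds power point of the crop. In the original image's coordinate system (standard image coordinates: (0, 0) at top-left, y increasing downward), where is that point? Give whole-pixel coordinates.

x = 733 px, y = 1041 px

One third of the crop width 472 is 157.33 px.
One third of the crop height 1376 is 458.67 px.
The top-right point is two-thirds across and one-third down within the crop:
x = 418 + 2 × 157.33 ≈ 733; y = 582 + 1 × 458.67 ≈ 1041.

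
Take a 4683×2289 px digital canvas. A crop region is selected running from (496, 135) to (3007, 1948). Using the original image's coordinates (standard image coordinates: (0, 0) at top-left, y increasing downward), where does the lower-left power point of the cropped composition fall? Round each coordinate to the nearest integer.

x = 1333 px, y = 1344 px

Crop width = 3007 − 496 = 2511 px; one third is 837.00 px.
Crop height = 1948 − 135 = 1813 px; one third is 604.33 px.
The lower-left point is one-third across and two-thirds down within the crop:
x = 496 + 1 × 837.00 ≈ 1333; y = 135 + 2 × 604.33 ≈ 1344.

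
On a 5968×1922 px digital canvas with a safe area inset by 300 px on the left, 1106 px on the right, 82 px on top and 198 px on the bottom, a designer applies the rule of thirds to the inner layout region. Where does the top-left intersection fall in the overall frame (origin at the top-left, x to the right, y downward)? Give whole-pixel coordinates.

Content width = 5968 − 300 − 1106 = 4562 px; content height = 1922 − 82 − 198 = 1642 px.
Top-left is one-third across and one-third down within the inner layout region.
x = 300 + 1 × 4562/3 = 300 + 1520.67 ≈ 1821
y = 82 + 1 × 1642/3 = 82 + 547.33 ≈ 629

x = 1821 px, y = 629 px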